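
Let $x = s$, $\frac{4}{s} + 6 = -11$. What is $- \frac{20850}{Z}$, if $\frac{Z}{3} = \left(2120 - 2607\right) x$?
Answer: $- \frac{59075}{974} \approx -60.652$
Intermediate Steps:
$s = - \frac{4}{17}$ ($s = \frac{4}{-6 - 11} = \frac{4}{-17} = 4 \left(- \frac{1}{17}\right) = - \frac{4}{17} \approx -0.23529$)
$x = - \frac{4}{17} \approx -0.23529$
$Z = \frac{5844}{17}$ ($Z = 3 \left(2120 - 2607\right) \left(- \frac{4}{17}\right) = 3 \left(\left(-487\right) \left(- \frac{4}{17}\right)\right) = 3 \cdot \frac{1948}{17} = \frac{5844}{17} \approx 343.76$)
$- \frac{20850}{Z} = - \frac{20850}{\frac{5844}{17}} = \left(-20850\right) \frac{17}{5844} = - \frac{59075}{974}$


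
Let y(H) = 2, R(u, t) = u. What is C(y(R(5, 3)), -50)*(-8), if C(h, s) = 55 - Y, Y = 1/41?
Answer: -18032/41 ≈ -439.80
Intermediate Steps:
Y = 1/41 ≈ 0.024390
C(h, s) = 2254/41 (C(h, s) = 55 - 1*1/41 = 55 - 1/41 = 2254/41)
C(y(R(5, 3)), -50)*(-8) = (2254/41)*(-8) = -18032/41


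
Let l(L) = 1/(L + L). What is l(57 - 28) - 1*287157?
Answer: -16655105/58 ≈ -2.8716e+5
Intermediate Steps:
l(L) = 1/(2*L)
l(57 - 28) - 1*287157 = 1/(2*(57 - 28)) - 1*287157 = (1/2)/29 - 287157 = (1/2)*(1/29) - 287157 = 1/58 - 287157 = -16655105/58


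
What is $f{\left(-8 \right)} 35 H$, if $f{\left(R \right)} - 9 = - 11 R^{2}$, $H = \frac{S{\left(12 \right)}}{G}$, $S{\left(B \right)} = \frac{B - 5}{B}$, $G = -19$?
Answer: $\frac{170275}{228} \approx 746.82$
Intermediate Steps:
$S{\left(B \right)} = \frac{-5 + B}{B}$
$H = - \frac{7}{228}$ ($H = \frac{\frac{1}{12} \left(-5 + 12\right)}{-19} = \frac{1}{12} \cdot 7 \left(- \frac{1}{19}\right) = \frac{7}{12} \left(- \frac{1}{19}\right) = - \frac{7}{228} \approx -0.030702$)
$f{\left(R \right)} = 9 - 11 R^{2}$
$f{\left(-8 \right)} 35 H = \left(9 - 11 \left(-8\right)^{2}\right) 35 \left(- \frac{7}{228}\right) = \left(9 - 704\right) 35 \left(- \frac{7}{228}\right) = \left(-695\right) 35 \left(- \frac{7}{228}\right) = \left(-24325\right) \left(- \frac{7}{228}\right) = \frac{170275}{228}$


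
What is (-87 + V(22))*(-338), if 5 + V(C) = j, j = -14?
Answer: 35828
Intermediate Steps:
V(C) = -19 (V(C) = -5 - 14 = -19)
(-87 + V(22))*(-338) = (-87 - 19)*(-338) = -106*(-338) = 35828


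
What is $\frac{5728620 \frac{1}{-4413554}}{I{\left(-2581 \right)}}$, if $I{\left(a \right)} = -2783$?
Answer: $\frac{2864310}{6141460391} \approx 0.00046639$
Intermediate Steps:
$\frac{5728620 \frac{1}{-4413554}}{I{\left(-2581 \right)}} = \frac{5728620 \frac{1}{-4413554}}{-2783} = 5728620 \left(- \frac{1}{4413554}\right) \left(- \frac{1}{2783}\right) = \left(- \frac{2864310}{2206777}\right) \left(- \frac{1}{2783}\right) = \frac{2864310}{6141460391}$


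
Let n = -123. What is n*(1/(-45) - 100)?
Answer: 184541/15 ≈ 12303.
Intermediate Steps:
n*(1/(-45) - 100) = -123*(1/(-45) - 100) = -123*(-1/45 - 100) = -123*(-4501/45) = 184541/15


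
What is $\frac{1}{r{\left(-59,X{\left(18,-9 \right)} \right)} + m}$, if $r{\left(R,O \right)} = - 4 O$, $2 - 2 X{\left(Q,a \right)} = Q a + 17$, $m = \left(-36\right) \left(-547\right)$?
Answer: $\frac{1}{19398} \approx 5.1552 \cdot 10^{-5}$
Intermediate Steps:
$m = 19692$
$X{\left(Q,a \right)} = - \frac{15}{2} - \frac{Q a}{2}$ ($X{\left(Q,a \right)} = 1 - \frac{Q a + 17}{2} = 1 - \frac{17 + Q a}{2} = 1 - \left(\frac{17}{2} + \frac{Q a}{2}\right) = - \frac{15}{2} - \frac{Q a}{2}$)
$\frac{1}{r{\left(-59,X{\left(18,-9 \right)} \right)} + m} = \frac{1}{- 4 \left(- \frac{15}{2} - 9 \left(-9\right)\right) + 19692} = \frac{1}{- 4 \left(- \frac{15}{2} + 81\right) + 19692} = \frac{1}{\left(-4\right) \frac{147}{2} + 19692} = \frac{1}{-294 + 19692} = \frac{1}{19398}$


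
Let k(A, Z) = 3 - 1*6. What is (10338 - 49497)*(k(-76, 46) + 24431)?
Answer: -956576052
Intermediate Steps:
k(A, Z) = -3 (k(A, Z) = 3 - 6 = -3)
(10338 - 49497)*(k(-76, 46) + 24431) = (10338 - 49497)*(-3 + 24431) = -39159*24428 = -956576052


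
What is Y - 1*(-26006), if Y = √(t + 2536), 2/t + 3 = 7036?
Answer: 26006 + √125438407770/7033 ≈ 26056.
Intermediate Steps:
t = 2/7033 (t = 2/(-3 + 7036) = 2/7033 ≈ 0.00028437)
Y = √125438407770/7033 (Y = √(2/7033 + 2536) = √(17835690/7033) = √125438407770/7033 ≈ 50.359)
Y - 1*(-26006) = √125438407770/7033 - 1*(-26006) = √125438407770/7033 + 26006 = 26006 + √125438407770/7033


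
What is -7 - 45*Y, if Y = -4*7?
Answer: 1253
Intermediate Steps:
Y = -28
-7 - 45*Y = -7 - 45*(-28) = -7 + 1260 = 1253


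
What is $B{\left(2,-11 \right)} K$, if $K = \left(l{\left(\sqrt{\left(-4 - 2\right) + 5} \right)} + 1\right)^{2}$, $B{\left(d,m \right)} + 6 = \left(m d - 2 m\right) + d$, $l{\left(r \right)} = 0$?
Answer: $-4$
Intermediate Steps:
$B{\left(d,m \right)} = -6 + d - 2 m + d m$ ($B{\left(d,m \right)} = -6 + \left(\left(m d - 2 m\right) + d\right) = -6 + \left(\left(d m - 2 m\right) + d\right) = -6 + \left(\left(- 2 m + d m\right) + d\right) = -6 + \left(d - 2 m + d m\right) = -6 + d - 2 m + d m$)
$K = 1$ ($K = \left(0 + 1\right)^{2} = 1^{2} = 1$)
$B{\left(2,-11 \right)} K = \left(-6 + 2 - -22 + 2 \left(-11\right)\right) 1 = \left(-6 + 2 + 22 - 22\right) 1 = \left(-4\right) 1 = -4$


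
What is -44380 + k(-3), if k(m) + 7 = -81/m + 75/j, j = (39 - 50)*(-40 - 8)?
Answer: -7807335/176 ≈ -44360.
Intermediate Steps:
j = 528 (j = -11*(-48) = 528)
k(m) = -1207/176 - 81/m (k(m) = -7 + (-81/m + 75/528) = -7 + (-81/m + 75*(1/528)) = -7 + (-81/m + 25/176) = -7 + (25/176 - 81/m) = -1207/176 - 81/m)
-44380 + k(-3) = -44380 + (-1207/176 - 81/(-3)) = -44380 + (-1207/176 - 81*(-⅓)) = -44380 + (-1207/176 + 27) = -44380 + 3545/176 = -7807335/176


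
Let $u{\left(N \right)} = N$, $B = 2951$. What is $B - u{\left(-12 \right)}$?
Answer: $2963$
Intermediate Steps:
$B - u{\left(-12 \right)} = 2951 - -12 = 2951 + 12 = 2963$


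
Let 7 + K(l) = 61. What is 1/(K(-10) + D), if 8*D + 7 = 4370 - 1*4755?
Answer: ⅕ ≈ 0.20000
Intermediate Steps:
K(l) = 54 (K(l) = -7 + 61 = 54)
D = -49 (D = -7/8 + (4370 - 1*4755)/8 = -7/8 + (4370 - 4755)/8 = -7/8 + (⅛)*(-385) = -7/8 - 385/8 = -49)
1/(K(-10) + D) = 1/(54 - 49) = 1/5 = ⅕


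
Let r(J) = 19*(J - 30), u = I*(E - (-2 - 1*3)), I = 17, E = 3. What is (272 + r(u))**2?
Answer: 5225796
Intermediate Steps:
u = 136 (u = 17*(3 - (-2 - 1*3)) = 17*(3 - (-2 - 3)) = 17*(3 - 1*(-5)) = 17*(3 + 5) = 17*8 = 136)
r(J) = -570 + 19*J (r(J) = 19*(-30 + J) = -570 + 19*J)
(272 + r(u))**2 = (272 + (-570 + 19*136))**2 = (272 + (-570 + 2584))**2 = (272 + 2014)**2 = 2286**2 = 5225796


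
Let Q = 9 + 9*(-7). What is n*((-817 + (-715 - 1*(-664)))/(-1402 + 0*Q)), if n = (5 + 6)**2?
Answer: 52514/701 ≈ 74.913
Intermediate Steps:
Q = -54 (Q = 9 - 63 = -54)
n = 121 (n = 11**2 = 121)
n*((-817 + (-715 - 1*(-664)))/(-1402 + 0*Q)) = 121*((-817 + (-715 - 1*(-664)))/(-1402 + 0*(-54))) = 121*((-817 + (-715 + 664))/(-1402 + 0)) = 121*((-817 - 51)/(-1402)) = 121*(-868*(-1/1402)) = 121*(434/701) = 52514/701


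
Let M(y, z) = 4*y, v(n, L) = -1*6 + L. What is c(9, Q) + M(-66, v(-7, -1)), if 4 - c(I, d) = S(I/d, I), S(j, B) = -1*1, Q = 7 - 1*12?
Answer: -259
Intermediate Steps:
v(n, L) = -6 + L
Q = -5 (Q = 7 - 12 = -5)
S(j, B) = -1
c(I, d) = 5 (c(I, d) = 4 - 1*(-1) = 4 + 1 = 5)
c(9, Q) + M(-66, v(-7, -1)) = 5 + 4*(-66) = 5 - 264 = -259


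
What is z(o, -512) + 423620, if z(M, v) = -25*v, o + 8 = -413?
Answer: 436420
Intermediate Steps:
o = -421 (o = -8 - 413 = -421)
z(o, -512) + 423620 = -25*(-512) + 423620 = 12800 + 423620 = 436420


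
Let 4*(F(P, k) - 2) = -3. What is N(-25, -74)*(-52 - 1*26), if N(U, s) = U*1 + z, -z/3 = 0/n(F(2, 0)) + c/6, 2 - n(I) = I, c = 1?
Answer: 1989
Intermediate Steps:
F(P, k) = 5/4 (F(P, k) = 2 + (¼)*(-3) = 2 - ¾ = 5/4)
n(I) = 2 - I
z = -½ (z = -3*(0/(2 - 1*5/4) + 1/6) = -3*(0/(2 - 5/4) + 1*(⅙)) = -3*(0/(¾) + ⅙) = -3*(0*(4/3) + ⅙) = -3*(0 + ⅙) = -3*⅙ = -½ ≈ -0.50000)
N(U, s) = -½ + U (N(U, s) = U*1 - ½ = U - ½ = -½ + U)
N(-25, -74)*(-52 - 1*26) = (-½ - 25)*(-52 - 1*26) = -51*(-52 - 26)/2 = -51/2*(-78) = 1989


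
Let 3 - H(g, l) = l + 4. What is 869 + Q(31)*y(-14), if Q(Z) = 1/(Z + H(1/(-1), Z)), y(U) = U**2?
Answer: 673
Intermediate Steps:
H(g, l) = -1 - l (H(g, l) = 3 - (l + 4) = 3 - (4 + l) = 3 + (-4 - l) = -1 - l)
Q(Z) = -1 (Q(Z) = 1/(Z + (-1 - Z)) = 1/(-1) = -1)
869 + Q(31)*y(-14) = 869 - 1*(-14)**2 = 869 - 1*196 = 869 - 196 = 673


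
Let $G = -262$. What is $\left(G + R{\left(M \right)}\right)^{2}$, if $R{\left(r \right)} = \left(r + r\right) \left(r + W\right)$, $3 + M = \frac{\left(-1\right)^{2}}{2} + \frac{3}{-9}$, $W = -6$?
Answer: $\frac{14554225}{324} \approx 44920.0$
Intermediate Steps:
$M = - \frac{17}{6}$ ($M = -3 + \left(\frac{\left(-1\right)^{2}}{2} + \frac{3}{-9}\right) = -3 + \left(1 \cdot \frac{1}{2} + 3 \left(- \frac{1}{9}\right)\right) = -3 + \left(\frac{1}{2} - \frac{1}{3}\right) = -3 + \frac{1}{6} = - \frac{17}{6} \approx -2.8333$)
$R{\left(r \right)} = 2 r \left(-6 + r\right)$ ($R{\left(r \right)} = \left(r + r\right) \left(r - 6\right) = 2 r \left(-6 + r\right)$)
$\left(G + R{\left(M \right)}\right)^{2} = \left(-262 + 2 \left(- \frac{17}{6}\right) \left(-6 - \frac{17}{6}\right)\right)^{2} = \left(-262 + 2 \left(- \frac{17}{6}\right) \left(- \frac{53}{6}\right)\right)^{2} = \left(-262 + \frac{901}{18}\right)^{2} = \left(- \frac{3815}{18}\right)^{2} = \frac{14554225}{324}$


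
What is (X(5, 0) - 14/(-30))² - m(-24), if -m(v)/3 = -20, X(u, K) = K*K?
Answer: -13451/225 ≈ -59.782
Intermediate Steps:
X(u, K) = K²
m(v) = 60 (m(v) = -3*(-20) = 60)
(X(5, 0) - 14/(-30))² - m(-24) = (0² - 14/(-30))² - 1*60 = (0 - 14*(-1/30))² - 60 = (0 + 7/15)² - 60 = (7/15)² - 60 = 49/225 - 60 = -13451/225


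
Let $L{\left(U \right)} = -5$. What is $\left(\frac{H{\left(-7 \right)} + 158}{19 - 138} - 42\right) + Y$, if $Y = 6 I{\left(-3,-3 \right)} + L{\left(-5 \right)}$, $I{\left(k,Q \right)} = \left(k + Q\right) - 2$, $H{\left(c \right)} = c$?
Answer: $- \frac{11456}{119} \approx -96.269$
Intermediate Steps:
$I{\left(k,Q \right)} = -2 + Q + k$ ($I{\left(k,Q \right)} = \left(Q + k\right) - 2 = -2 + Q + k$)
$Y = -53$ ($Y = 6 \left(-2 - 3 - 3\right) - 5 = 6 \left(-8\right) - 5 = -48 - 5 = -53$)
$\left(\frac{H{\left(-7 \right)} + 158}{19 - 138} - 42\right) + Y = \left(\frac{-7 + 158}{19 - 138} - 42\right) - 53 = \left(\frac{151}{-119} - 42\right) - 53 = \left(151 \left(- \frac{1}{119}\right) - 42\right) - 53 = \left(- \frac{151}{119} - 42\right) - 53 = - \frac{5149}{119} - 53 = - \frac{11456}{119}$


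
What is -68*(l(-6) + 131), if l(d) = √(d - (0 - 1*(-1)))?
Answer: -8908 - 68*I*√7 ≈ -8908.0 - 179.91*I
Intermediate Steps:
l(d) = √(-1 + d) (l(d) = √(d - (0 + 1)) = √(d - 1*1) = √(d - 1) = √(-1 + d))
-68*(l(-6) + 131) = -68*(√(-1 - 6) + 131) = -68*(√(-7) + 131) = -68*(I*√7 + 131) = -68*(131 + I*√7) = -8908 - 68*I*√7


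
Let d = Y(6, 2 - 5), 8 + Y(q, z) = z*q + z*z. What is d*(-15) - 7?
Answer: 248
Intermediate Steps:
Y(q, z) = -8 + z² + q*z (Y(q, z) = -8 + (z*q + z*z) = -8 + (q*z + z²) = -8 + (z² + q*z) = -8 + z² + q*z)
d = -17 (d = -8 + (2 - 5)² + 6*(2 - 5) = -8 + (-3)² + 6*(-3) = -8 + 9 - 18 = -17)
d*(-15) - 7 = -17*(-15) - 7 = 255 - 7 = 248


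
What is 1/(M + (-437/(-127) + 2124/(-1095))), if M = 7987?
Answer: 46355/370306974 ≈ 0.00012518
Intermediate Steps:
1/(M + (-437/(-127) + 2124/(-1095))) = 1/(7987 + (-437/(-127) + 2124/(-1095))) = 1/(7987 + (-437*(-1/127) + 2124*(-1/1095))) = 1/(7987 + (437/127 - 708/365)) = 1/(7987 + 69589/46355) = 1/(370306974/46355) = 46355/370306974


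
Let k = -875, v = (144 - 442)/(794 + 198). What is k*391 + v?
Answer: -169694149/496 ≈ -3.4213e+5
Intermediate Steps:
v = -149/496 (v = -298/992 = -298*1/992 = -149/496 ≈ -0.30040)
k*391 + v = -875*391 - 149/496 = -342125 - 149/496 = -169694149/496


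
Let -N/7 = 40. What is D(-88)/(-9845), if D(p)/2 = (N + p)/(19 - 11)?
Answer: 92/9845 ≈ 0.0093448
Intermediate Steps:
N = -280 (N = -7*40 = -280)
D(p) = -70 + p/4 (D(p) = 2*((-280 + p)/(19 - 11)) = 2*((-280 + p)/8) = 2*((-280 + p)*(1/8)) = 2*(-35 + p/8) = -70 + p/4)
D(-88)/(-9845) = (-70 + (1/4)*(-88))/(-9845) = (-70 - 22)*(-1/9845) = -92*(-1/9845) = 92/9845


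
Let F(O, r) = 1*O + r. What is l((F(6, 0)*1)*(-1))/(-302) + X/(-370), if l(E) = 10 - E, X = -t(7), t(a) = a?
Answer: -1903/55870 ≈ -0.034061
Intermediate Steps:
F(O, r) = O + r
X = -7 (X = -1*7 = -7)
l((F(6, 0)*1)*(-1))/(-302) + X/(-370) = (10 - (6 + 0)*1*(-1))/(-302) - 7/(-370) = (10 - 6*1*(-1))*(-1/302) - 7*(-1/370) = (10 - 6*(-1))*(-1/302) + 7/370 = (10 - 1*(-6))*(-1/302) + 7/370 = (10 + 6)*(-1/302) + 7/370 = 16*(-1/302) + 7/370 = -8/151 + 7/370 = -1903/55870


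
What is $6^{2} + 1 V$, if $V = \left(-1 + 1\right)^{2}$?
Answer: $36$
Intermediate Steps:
$V = 0$ ($V = 0^{2} = 0$)
$6^{2} + 1 V = 6^{2} + 1 \cdot 0 = 36 + 0 = 36$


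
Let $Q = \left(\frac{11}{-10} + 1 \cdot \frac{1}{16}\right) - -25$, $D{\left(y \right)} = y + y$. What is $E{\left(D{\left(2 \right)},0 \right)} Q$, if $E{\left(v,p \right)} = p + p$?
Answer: $0$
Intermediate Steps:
$D{\left(y \right)} = 2 y$
$Q = \frac{1917}{80}$ ($Q = \left(11 \left(- \frac{1}{10}\right) + 1 \cdot \frac{1}{16}\right) + 25 = \left(- \frac{11}{10} + \frac{1}{16}\right) + 25 = - \frac{83}{80} + 25 = \frac{1917}{80} \approx 23.962$)
$E{\left(v,p \right)} = 2 p$
$E{\left(D{\left(2 \right)},0 \right)} Q = 2 \cdot 0 \cdot \frac{1917}{80} = 0 \cdot \frac{1917}{80} = 0$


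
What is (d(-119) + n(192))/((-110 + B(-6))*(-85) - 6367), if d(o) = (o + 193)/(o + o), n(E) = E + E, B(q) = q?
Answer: 45659/415667 ≈ 0.10985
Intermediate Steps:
n(E) = 2*E
d(o) = (193 + o)/(2*o) (d(o) = (193 + o)/((2*o)) = (193 + o)*(1/(2*o)) = (193 + o)/(2*o))
(d(-119) + n(192))/((-110 + B(-6))*(-85) - 6367) = ((1/2)*(193 - 119)/(-119) + 2*192)/((-110 - 6)*(-85) - 6367) = ((1/2)*(-1/119)*74 + 384)/(-116*(-85) - 6367) = (-37/119 + 384)/(9860 - 6367) = (45659/119)/3493 = (45659/119)*(1/3493) = 45659/415667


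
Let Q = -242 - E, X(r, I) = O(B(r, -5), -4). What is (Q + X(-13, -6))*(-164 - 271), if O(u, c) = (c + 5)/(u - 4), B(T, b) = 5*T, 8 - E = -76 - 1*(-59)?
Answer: 2671480/23 ≈ 1.1615e+5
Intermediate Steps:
E = 25 (E = 8 - (-76 - 1*(-59)) = 8 - (-76 + 59) = 8 - 1*(-17) = 8 + 17 = 25)
O(u, c) = (5 + c)/(-4 + u)
X(r, I) = 1/(-4 + 5*r) (X(r, I) = (5 - 4)/(-4 + 5*r) = 1/(-4 + 5*r))
Q = -267 (Q = -242 - 1*25 = -242 - 25 = -267)
(Q + X(-13, -6))*(-164 - 271) = (-267 + 1/(-4 + 5*(-13)))*(-164 - 271) = (-267 + 1/(-4 - 65))*(-435) = (-267 + 1/(-69))*(-435) = (-267 - 1/69)*(-435) = -18424/69*(-435) = 2671480/23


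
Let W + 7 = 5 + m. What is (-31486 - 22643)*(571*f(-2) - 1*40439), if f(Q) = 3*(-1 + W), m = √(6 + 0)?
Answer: 2467091562 - 92722977*√6 ≈ 2.2400e+9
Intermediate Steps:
m = √6 ≈ 2.4495
W = -2 + √6 (W = -7 + (5 + √6) = -2 + √6 ≈ 0.44949)
f(Q) = -9 + 3*√6 (f(Q) = 3*(-1 + (-2 + √6)) = 3*(-3 + √6) = -9 + 3*√6)
(-31486 - 22643)*(571*f(-2) - 1*40439) = (-31486 - 22643)*(571*(-9 + 3*√6) - 1*40439) = -54129*((-5139 + 1713*√6) - 40439) = -54129*(-45578 + 1713*√6) = 2467091562 - 92722977*√6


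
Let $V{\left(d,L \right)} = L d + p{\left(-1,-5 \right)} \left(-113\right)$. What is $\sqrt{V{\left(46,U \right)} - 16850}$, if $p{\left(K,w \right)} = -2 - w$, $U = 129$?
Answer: $i \sqrt{11255} \approx 106.09 i$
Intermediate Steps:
$V{\left(d,L \right)} = -339 + L d$ ($V{\left(d,L \right)} = L d + \left(-2 - -5\right) \left(-113\right) = L d + \left(-2 + 5\right) \left(-113\right) = L d + 3 \left(-113\right) = L d - 339 = -339 + L d$)
$\sqrt{V{\left(46,U \right)} - 16850} = \sqrt{\left(-339 + 129 \cdot 46\right) - 16850} = \sqrt{\left(-339 + 5934\right) - 16850} = \sqrt{5595 - 16850} = \sqrt{-11255} = i \sqrt{11255}$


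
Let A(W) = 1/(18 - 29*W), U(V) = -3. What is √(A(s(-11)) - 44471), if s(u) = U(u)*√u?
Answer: √3*√((800477 + 3868977*I*√11)/(-6 - 29*I*√11))/3 ≈ 8.1852e-6 - 210.88*I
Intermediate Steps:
s(u) = -3*√u
√(A(s(-11)) - 44471) = √(-1/(-18 + 29*(-3*I*√11)) - 44471) = √(-1/(-18 - 87*I*√11) - 44471) = √(-44471 - 1/(-18 - 87*I*√11))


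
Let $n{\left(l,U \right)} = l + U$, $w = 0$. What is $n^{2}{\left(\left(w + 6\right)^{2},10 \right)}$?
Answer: $2116$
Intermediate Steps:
$n{\left(l,U \right)} = U + l$
$n^{2}{\left(\left(w + 6\right)^{2},10 \right)} = \left(10 + \left(0 + 6\right)^{2}\right)^{2} = \left(10 + 6^{2}\right)^{2} = \left(10 + 36\right)^{2} = 46^{2} = 2116$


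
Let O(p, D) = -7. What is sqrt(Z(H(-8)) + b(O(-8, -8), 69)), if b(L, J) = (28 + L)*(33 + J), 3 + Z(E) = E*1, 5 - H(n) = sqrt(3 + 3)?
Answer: sqrt(2144 - sqrt(6)) ≈ 46.277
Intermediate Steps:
H(n) = 5 - sqrt(6) (H(n) = 5 - sqrt(3 + 3) = 5 - sqrt(6))
Z(E) = -3 + E (Z(E) = -3 + E*1 = -3 + E)
sqrt(Z(H(-8)) + b(O(-8, -8), 69)) = sqrt((-3 + (5 - sqrt(6))) + (924 + 28*69 + 33*(-7) + 69*(-7))) = sqrt((2 - sqrt(6)) + (924 + 1932 - 231 - 483)) = sqrt((2 - sqrt(6)) + 2142) = sqrt(2144 - sqrt(6))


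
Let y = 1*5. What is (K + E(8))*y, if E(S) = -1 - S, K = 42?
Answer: 165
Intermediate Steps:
y = 5
(K + E(8))*y = (42 + (-1 - 1*8))*5 = (42 + (-1 - 8))*5 = (42 - 9)*5 = 33*5 = 165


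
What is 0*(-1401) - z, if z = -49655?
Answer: 49655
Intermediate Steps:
0*(-1401) - z = 0*(-1401) - 1*(-49655) = 0 + 49655 = 49655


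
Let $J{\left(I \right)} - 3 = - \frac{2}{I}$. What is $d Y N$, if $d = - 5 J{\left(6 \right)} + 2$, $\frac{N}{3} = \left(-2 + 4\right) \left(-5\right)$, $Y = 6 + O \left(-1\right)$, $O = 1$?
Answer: $1700$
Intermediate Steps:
$Y = 5$ ($Y = 6 + 1 \left(-1\right) = 6 - 1 = 5$)
$N = -30$ ($N = 3 \left(-2 + 4\right) \left(-5\right) = 3 \cdot 2 \left(-5\right) = 3 \left(-10\right) = -30$)
$J{\left(I \right)} = 3 - \frac{2}{I}$
$d = - \frac{34}{3}$ ($d = - 5 \left(3 - \frac{2}{6}\right) + 2 = - 5 \left(3 - \frac{1}{3}\right) + 2 = \left(-5\right) \frac{8}{3} + 2 = - \frac{40}{3} + 2 = - \frac{34}{3} \approx -11.333$)
$d Y N = \left(- \frac{34}{3}\right) 5 \left(-30\right) = \left(- \frac{170}{3}\right) \left(-30\right) = 1700$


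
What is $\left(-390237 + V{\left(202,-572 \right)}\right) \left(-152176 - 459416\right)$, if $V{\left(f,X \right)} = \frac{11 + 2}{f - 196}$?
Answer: $238664502188$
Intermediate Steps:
$V{\left(f,X \right)} = \frac{13}{-196 + f}$
$\left(-390237 + V{\left(202,-572 \right)}\right) \left(-152176 - 459416\right) = \left(-390237 + \frac{13}{-196 + 202}\right) \left(-152176 - 459416\right) = \left(-390237 + \frac{13}{6}\right) \left(-611592\right) = \left(- \frac{2341409}{6}\right) \left(-611592\right) = 238664502188$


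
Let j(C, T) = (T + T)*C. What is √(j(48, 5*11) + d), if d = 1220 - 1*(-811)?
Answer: √7311 ≈ 85.504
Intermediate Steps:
j(C, T) = 2*C*T (j(C, T) = (2*T)*C = 2*C*T)
d = 2031 (d = 1220 + 811 = 2031)
√(j(48, 5*11) + d) = √(2*48*(5*11) + 2031) = √(2*48*55 + 2031) = √(5280 + 2031) = √7311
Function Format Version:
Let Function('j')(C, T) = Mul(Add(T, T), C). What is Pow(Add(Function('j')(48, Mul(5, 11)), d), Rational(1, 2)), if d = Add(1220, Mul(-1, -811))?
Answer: Pow(7311, Rational(1, 2)) ≈ 85.504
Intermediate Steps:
Function('j')(C, T) = Mul(2, C, T) (Function('j')(C, T) = Mul(Mul(2, T), C) = Mul(2, C, T))
d = 2031 (d = Add(1220, 811) = 2031)
Pow(Add(Function('j')(48, Mul(5, 11)), d), Rational(1, 2)) = Pow(Add(Mul(2, 48, Mul(5, 11)), 2031), Rational(1, 2)) = Pow(Add(Mul(2, 48, 55), 2031), Rational(1, 2)) = Pow(Add(5280, 2031), Rational(1, 2)) = Pow(7311, Rational(1, 2))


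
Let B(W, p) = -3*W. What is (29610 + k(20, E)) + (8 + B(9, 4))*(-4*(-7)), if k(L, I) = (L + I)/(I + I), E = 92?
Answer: 668808/23 ≈ 29079.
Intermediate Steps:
k(L, I) = (I + L)/(2*I) (k(L, I) = (I + L)/((2*I)) = (I + L)*(1/(2*I)) = (I + L)/(2*I))
(29610 + k(20, E)) + (8 + B(9, 4))*(-4*(-7)) = (29610 + (½)*(92 + 20)/92) + (8 - 3*9)*(-4*(-7)) = (29610 + (½)*(1/92)*112) + (8 - 27)*28 = (29610 + 14/23) - 19*28 = 681044/23 - 532 = 668808/23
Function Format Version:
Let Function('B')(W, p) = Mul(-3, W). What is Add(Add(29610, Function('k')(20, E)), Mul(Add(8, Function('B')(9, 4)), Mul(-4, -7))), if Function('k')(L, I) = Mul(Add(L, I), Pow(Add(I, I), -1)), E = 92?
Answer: Rational(668808, 23) ≈ 29079.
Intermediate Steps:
Function('k')(L, I) = Mul(Rational(1, 2), Pow(I, -1), Add(I, L)) (Function('k')(L, I) = Mul(Add(I, L), Pow(Mul(2, I), -1)) = Mul(Add(I, L), Mul(Rational(1, 2), Pow(I, -1))) = Mul(Rational(1, 2), Pow(I, -1), Add(I, L)))
Add(Add(29610, Function('k')(20, E)), Mul(Add(8, Function('B')(9, 4)), Mul(-4, -7))) = Add(Add(29610, Mul(Rational(1, 2), Pow(92, -1), Add(92, 20))), Mul(Add(8, Mul(-3, 9)), Mul(-4, -7))) = Add(Add(29610, Mul(Rational(1, 2), Rational(1, 92), 112)), Mul(Add(8, -27), 28)) = Add(Add(29610, Rational(14, 23)), Mul(-19, 28)) = Add(Rational(681044, 23), -532) = Rational(668808, 23)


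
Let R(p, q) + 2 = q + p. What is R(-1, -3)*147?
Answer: -882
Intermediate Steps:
R(p, q) = -2 + p + q (R(p, q) = -2 + (q + p) = -2 + (p + q) = -2 + p + q)
R(-1, -3)*147 = (-2 - 1 - 3)*147 = -6*147 = -882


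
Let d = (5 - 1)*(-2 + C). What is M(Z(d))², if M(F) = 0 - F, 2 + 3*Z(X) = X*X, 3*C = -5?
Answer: 3678724/729 ≈ 5046.3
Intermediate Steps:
C = -5/3 (C = (⅓)*(-5) = -5/3 ≈ -1.6667)
d = -44/3 (d = (5 - 1)*(-2 - 5/3) = 4*(-11/3) = -44/3 ≈ -14.667)
Z(X) = -⅔ + X²/3 (Z(X) = -⅔ + (X*X)/3 = -⅔ + X²/3)
M(F) = -F
M(Z(d))² = (-(-⅔ + (-44/3)²/3))² = (-(-⅔ + (⅓)*(1936/9)))² = (-(-⅔ + 1936/27))² = (-1*1918/27)² = (-1918/27)² = 3678724/729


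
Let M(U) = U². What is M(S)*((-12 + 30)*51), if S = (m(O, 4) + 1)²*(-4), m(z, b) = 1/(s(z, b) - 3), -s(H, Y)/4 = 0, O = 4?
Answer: 8704/3 ≈ 2901.3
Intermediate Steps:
s(H, Y) = 0 (s(H, Y) = -4*0 = 0)
m(z, b) = -⅓ (m(z, b) = 1/(0 - 3) = 1/(-3) = -⅓)
S = -16/9 (S = (-⅓ + 1)²*(-4) = (⅔)²*(-4) = (4/9)*(-4) = -16/9 ≈ -1.7778)
M(S)*((-12 + 30)*51) = (-16/9)²*((-12 + 30)*51) = 256*(18*51)/81 = (256/81)*918 = 8704/3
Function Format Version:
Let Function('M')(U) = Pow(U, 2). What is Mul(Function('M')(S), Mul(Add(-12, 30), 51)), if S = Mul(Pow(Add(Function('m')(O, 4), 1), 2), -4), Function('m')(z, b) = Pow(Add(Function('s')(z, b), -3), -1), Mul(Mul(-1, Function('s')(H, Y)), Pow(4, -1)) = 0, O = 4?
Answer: Rational(8704, 3) ≈ 2901.3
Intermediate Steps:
Function('s')(H, Y) = 0 (Function('s')(H, Y) = Mul(-4, 0) = 0)
Function('m')(z, b) = Rational(-1, 3) (Function('m')(z, b) = Pow(Add(0, -3), -1) = Pow(-3, -1) = Rational(-1, 3))
S = Rational(-16, 9) (S = Mul(Pow(Add(Rational(-1, 3), 1), 2), -4) = Mul(Pow(Rational(2, 3), 2), -4) = Mul(Rational(4, 9), -4) = Rational(-16, 9) ≈ -1.7778)
Mul(Function('M')(S), Mul(Add(-12, 30), 51)) = Mul(Pow(Rational(-16, 9), 2), Mul(Add(-12, 30), 51)) = Mul(Rational(256, 81), Mul(18, 51)) = Mul(Rational(256, 81), 918) = Rational(8704, 3)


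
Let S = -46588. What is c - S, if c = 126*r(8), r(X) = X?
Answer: 47596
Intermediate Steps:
c = 1008 (c = 126*8 = 1008)
c - S = 1008 - 1*(-46588) = 1008 + 46588 = 47596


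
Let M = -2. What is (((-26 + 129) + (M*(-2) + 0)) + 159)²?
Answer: 70756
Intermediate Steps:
(((-26 + 129) + (M*(-2) + 0)) + 159)² = (((-26 + 129) + (-2*(-2) + 0)) + 159)² = ((103 + (4 + 0)) + 159)² = ((103 + 4) + 159)² = (107 + 159)² = 266² = 70756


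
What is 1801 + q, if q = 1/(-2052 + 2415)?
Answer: 653764/363 ≈ 1801.0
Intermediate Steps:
q = 1/363 ≈ 0.0027548
1801 + q = 1801 + 1/363 = 653764/363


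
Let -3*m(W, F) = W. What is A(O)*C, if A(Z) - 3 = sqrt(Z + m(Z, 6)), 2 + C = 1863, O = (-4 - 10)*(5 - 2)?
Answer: 5583 + 3722*I*sqrt(7) ≈ 5583.0 + 9847.5*I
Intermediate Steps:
m(W, F) = -W/3
O = -42 (O = -14*3 = -42)
C = 1861 (C = -2 + 1863 = 1861)
A(Z) = 3 + sqrt(6)*sqrt(Z)/3 (A(Z) = 3 + sqrt(Z - Z/3) = 3 + sqrt(2*Z/3) = 3 + sqrt(6)*sqrt(Z)/3)
A(O)*C = (3 + sqrt(6)*sqrt(-42)/3)*1861 = (3 + sqrt(6)*(I*sqrt(42))/3)*1861 = (3 + 2*I*sqrt(7))*1861 = 5583 + 3722*I*sqrt(7)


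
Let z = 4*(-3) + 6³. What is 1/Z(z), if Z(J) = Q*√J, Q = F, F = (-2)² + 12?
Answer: √51/1632 ≈ 0.0043759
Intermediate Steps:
F = 16 (F = 4 + 12 = 16)
Q = 16
z = 204 (z = -12 + 216 = 204)
Z(J) = 16*√J
1/Z(z) = 1/(16*√204) = 1/(16*(2*√51)) = 1/(32*√51) = √51/1632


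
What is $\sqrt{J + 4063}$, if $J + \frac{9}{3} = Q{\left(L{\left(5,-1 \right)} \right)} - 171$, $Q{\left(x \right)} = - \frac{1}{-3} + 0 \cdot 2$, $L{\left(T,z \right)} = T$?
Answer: $\frac{2 \sqrt{8751}}{3} \approx 62.365$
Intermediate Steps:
$Q{\left(x \right)} = \frac{1}{3}$ ($Q{\left(x \right)} = \left(-1\right) \left(- \frac{1}{3}\right) + 0 = \frac{1}{3} + 0 = \frac{1}{3}$)
$J = - \frac{521}{3}$ ($J = -3 + \left(\frac{1}{3} - 171\right) = -3 - \frac{512}{3} = - \frac{521}{3} \approx -173.67$)
$\sqrt{J + 4063} = \sqrt{- \frac{521}{3} + 4063} = \sqrt{\frac{11668}{3}} = \frac{2 \sqrt{8751}}{3}$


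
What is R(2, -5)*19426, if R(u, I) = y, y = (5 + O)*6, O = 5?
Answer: 1165560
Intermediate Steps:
y = 60 (y = (5 + 5)*6 = 10*6 = 60)
R(u, I) = 60
R(2, -5)*19426 = 60*19426 = 1165560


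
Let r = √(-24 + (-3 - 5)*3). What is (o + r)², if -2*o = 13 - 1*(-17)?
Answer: 177 - 120*I*√3 ≈ 177.0 - 207.85*I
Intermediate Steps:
r = 4*I*√3 (r = √(-24 - 8*3) = √(-24 - 24) = √(-48) = 4*I*√3 ≈ 6.9282*I)
o = -15 (o = -(13 - 1*(-17))/2 = -(13 + 17)/2 = -½*30 = -15)
(o + r)² = (-15 + 4*I*√3)²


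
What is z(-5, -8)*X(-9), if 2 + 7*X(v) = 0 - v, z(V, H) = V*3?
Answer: -15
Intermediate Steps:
z(V, H) = 3*V
X(v) = -2/7 - v/7 (X(v) = -2/7 + (0 - v)/7 = -2/7 + (-v)/7 = -2/7 - v/7)
z(-5, -8)*X(-9) = (3*(-5))*(-2/7 - 1/7*(-9)) = -15*(-2/7 + 9/7) = -15*1 = -15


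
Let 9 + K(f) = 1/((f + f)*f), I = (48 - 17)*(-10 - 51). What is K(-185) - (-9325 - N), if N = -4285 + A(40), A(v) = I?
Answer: 214933001/68450 ≈ 3140.0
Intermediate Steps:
I = -1891 (I = 31*(-61) = -1891)
A(v) = -1891
N = -6176 (N = -4285 - 1891 = -6176)
K(f) = -9 + 1/(2*f**2) (K(f) = -9 + 1/((f + f)*f) = -9 + 1/(((2*f))*f) = -9 + (1/(2*f))/f = -9 + 1/(2*f**2))
K(-185) - (-9325 - N) = (-9 + (1/2)/(-185)**2) - (-9325 - 1*(-6176)) = (-9 + (1/2)*(1/34225)) - (-9325 + 6176) = (-9 + 1/68450) - 1*(-3149) = -616049/68450 + 3149 = 214933001/68450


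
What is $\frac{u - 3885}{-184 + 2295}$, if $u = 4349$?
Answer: $\frac{464}{2111} \approx 0.2198$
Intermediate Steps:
$\frac{u - 3885}{-184 + 2295} = \frac{4349 - 3885}{-184 + 2295} = \frac{464}{2111}$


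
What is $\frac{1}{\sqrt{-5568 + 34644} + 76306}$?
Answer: $\frac{38153}{2911288280} - \frac{\sqrt{7269}}{2911288280} \approx 1.3076 \cdot 10^{-5}$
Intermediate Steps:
$\frac{1}{\sqrt{-5568 + 34644} + 76306} = \frac{1}{\sqrt{29076} + 76306} = \frac{1}{2 \sqrt{7269} + 76306} = \frac{1}{76306 + 2 \sqrt{7269}}$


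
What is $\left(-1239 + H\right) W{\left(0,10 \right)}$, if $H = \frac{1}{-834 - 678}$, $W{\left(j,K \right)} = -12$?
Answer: $\frac{1873369}{126} \approx 14868.0$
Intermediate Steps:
$H = - \frac{1}{1512}$ ($H = \frac{1}{-1512} = - \frac{1}{1512} \approx -0.00066138$)
$\left(-1239 + H\right) W{\left(0,10 \right)} = \left(-1239 - \frac{1}{1512}\right) \left(-12\right) = \left(- \frac{1873369}{1512}\right) \left(-12\right) = \frac{1873369}{126}$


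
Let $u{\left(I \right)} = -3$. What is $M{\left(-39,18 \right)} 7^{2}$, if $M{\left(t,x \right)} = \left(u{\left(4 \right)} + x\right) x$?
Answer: $13230$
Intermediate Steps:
$M{\left(t,x \right)} = x \left(-3 + x\right)$ ($M{\left(t,x \right)} = \left(-3 + x\right) x = x \left(-3 + x\right)$)
$M{\left(-39,18 \right)} 7^{2} = 18 \left(-3 + 18\right) 7^{2} = 18 \cdot 15 \cdot 49 = 270 \cdot 49 = 13230$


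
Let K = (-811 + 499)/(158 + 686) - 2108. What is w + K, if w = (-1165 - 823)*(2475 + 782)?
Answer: -1366652142/211 ≈ -6.4770e+6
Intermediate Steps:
w = -6474916 (w = -1988*3257 = -6474916)
K = -444866/211 (K = -312/844 - 2108 = -312*1/844 - 2108 = -78/211 - 2108 = -444866/211 ≈ -2108.4)
w + K = -6474916 - 444866/211 = -1366652142/211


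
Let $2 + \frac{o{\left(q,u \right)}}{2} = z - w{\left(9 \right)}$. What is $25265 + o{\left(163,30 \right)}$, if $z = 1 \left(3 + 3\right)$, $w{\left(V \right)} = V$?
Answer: $25255$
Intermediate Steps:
$z = 6$ ($z = 1 \cdot 6 = 6$)
$o{\left(q,u \right)} = -10$ ($o{\left(q,u \right)} = -4 + 2 \left(6 - 9\right) = -4 + 2 \left(-3\right) = -4 - 6 = -10$)
$25265 + o{\left(163,30 \right)} = 25265 - 10 = 25255$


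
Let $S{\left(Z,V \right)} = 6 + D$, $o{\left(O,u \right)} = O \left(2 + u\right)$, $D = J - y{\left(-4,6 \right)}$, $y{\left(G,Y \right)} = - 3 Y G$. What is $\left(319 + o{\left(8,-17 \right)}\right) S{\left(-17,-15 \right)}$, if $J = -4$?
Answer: $-13930$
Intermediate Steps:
$y{\left(G,Y \right)} = - 3 G Y$
$D = -76$ ($D = -4 - \left(-3\right) \left(-4\right) 6 = -4 - 72 = -76$)
$S{\left(Z,V \right)} = -70$ ($S{\left(Z,V \right)} = 6 - 76 = -70$)
$\left(319 + o{\left(8,-17 \right)}\right) S{\left(-17,-15 \right)} = \left(319 + 8 \left(2 - 17\right)\right) \left(-70\right) = \left(319 + 8 \left(-15\right)\right) \left(-70\right) = \left(319 - 120\right) \left(-70\right) = 199 \left(-70\right) = -13930$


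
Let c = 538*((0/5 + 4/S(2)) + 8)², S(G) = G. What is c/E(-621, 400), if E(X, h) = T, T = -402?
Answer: -26900/201 ≈ -133.83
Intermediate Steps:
E(X, h) = -402
c = 53800 (c = 538*((0/5 + 4/2) + 8)² = 538*((0*(⅕) + 4*(½)) + 8)² = 538*((0 + 2) + 8)² = 538*(2 + 8)² = 538*10² = 538*100 = 53800)
c/E(-621, 400) = 53800/(-402) = 53800*(-1/402) = -26900/201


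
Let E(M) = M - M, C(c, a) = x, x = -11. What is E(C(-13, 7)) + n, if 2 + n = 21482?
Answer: 21480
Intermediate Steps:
C(c, a) = -11
E(M) = 0
n = 21480 (n = -2 + 21482 = 21480)
E(C(-13, 7)) + n = 0 + 21480 = 21480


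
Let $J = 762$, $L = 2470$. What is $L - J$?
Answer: $1708$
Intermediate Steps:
$L - J = 2470 - 762 = 1708$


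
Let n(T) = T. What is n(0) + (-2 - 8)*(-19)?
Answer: 190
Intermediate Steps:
n(0) + (-2 - 8)*(-19) = 0 + (-2 - 8)*(-19) = 0 - 10*(-19) = 0 + 190 = 190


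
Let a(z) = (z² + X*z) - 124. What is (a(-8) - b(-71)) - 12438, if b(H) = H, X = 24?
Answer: -12619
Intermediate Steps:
a(z) = -124 + z² + 24*z (a(z) = (z² + 24*z) - 124 = -124 + z² + 24*z)
(a(-8) - b(-71)) - 12438 = ((-124 + (-8)² + 24*(-8)) - 1*(-71)) - 12438 = ((-124 + 64 - 192) + 71) - 12438 = (-252 + 71) - 12438 = -181 - 12438 = -12619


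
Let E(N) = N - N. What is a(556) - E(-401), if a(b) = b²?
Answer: 309136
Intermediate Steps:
E(N) = 0
a(556) - E(-401) = 556² - 1*0 = 309136 + 0 = 309136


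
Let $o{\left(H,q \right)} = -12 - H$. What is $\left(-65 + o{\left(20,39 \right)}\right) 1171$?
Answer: $-113587$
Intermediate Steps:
$\left(-65 + o{\left(20,39 \right)}\right) 1171 = \left(-65 - 32\right) 1171 = \left(-97\right) 1171 = -113587$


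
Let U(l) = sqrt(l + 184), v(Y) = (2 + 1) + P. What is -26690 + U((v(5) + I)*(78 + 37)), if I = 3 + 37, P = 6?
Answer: -26690 + 23*sqrt(11) ≈ -26614.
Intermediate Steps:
I = 40
v(Y) = 9 (v(Y) = (2 + 1) + 6 = 3 + 6 = 9)
U(l) = sqrt(184 + l)
-26690 + U((v(5) + I)*(78 + 37)) = -26690 + sqrt(184 + (9 + 40)*(78 + 37)) = -26690 + sqrt(184 + 49*115) = -26690 + sqrt(184 + 5635) = -26690 + sqrt(5819) = -26690 + 23*sqrt(11)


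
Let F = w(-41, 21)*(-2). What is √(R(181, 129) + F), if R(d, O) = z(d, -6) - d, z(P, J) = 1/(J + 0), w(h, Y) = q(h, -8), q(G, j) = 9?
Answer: I*√7170/6 ≈ 14.113*I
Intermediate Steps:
w(h, Y) = 9
z(P, J) = 1/J
R(d, O) = -⅙ - d (R(d, O) = 1/(-6) - d = -⅙ - d)
F = -18 (F = 9*(-2) = -18)
√(R(181, 129) + F) = √((-⅙ - 1*181) - 18) = √((-⅙ - 181) - 18) = √(-1087/6 - 18) = √(-1195/6) = I*√7170/6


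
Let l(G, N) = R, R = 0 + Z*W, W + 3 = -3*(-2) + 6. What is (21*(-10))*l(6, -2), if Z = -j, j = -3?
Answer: -5670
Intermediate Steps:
Z = 3 (Z = -1*(-3) = 3)
W = 9 (W = -3 + (-3*(-2) + 6) = -3 + (6 + 6) = -3 + 12 = 9)
R = 27 (R = 0 + 3*9 = 0 + 27 = 27)
l(G, N) = 27
(21*(-10))*l(6, -2) = (21*(-10))*27 = -210*27 = -5670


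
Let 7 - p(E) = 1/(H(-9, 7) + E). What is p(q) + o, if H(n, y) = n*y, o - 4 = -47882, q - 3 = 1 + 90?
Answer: -1484002/31 ≈ -47871.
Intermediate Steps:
q = 94 (q = 3 + (1 + 90) = 3 + 91 = 94)
o = -47878 (o = 4 - 47882 = -47878)
p(E) = 7 - 1/(-63 + E) (p(E) = 7 - 1/(-9*7 + E) = 7 - 1/(-63 + E))
p(q) + o = (-442 + 7*94)/(-63 + 94) - 47878 = (-442 + 658)/31 - 47878 = (1/31)*216 - 47878 = 216/31 - 47878 = -1484002/31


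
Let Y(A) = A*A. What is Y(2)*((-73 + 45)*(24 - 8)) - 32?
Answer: -1824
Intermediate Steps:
Y(A) = A**2
Y(2)*((-73 + 45)*(24 - 8)) - 32 = 2**2*((-73 + 45)*(24 - 8)) - 32 = 4*(-28*16) - 32 = 4*(-448) - 32 = -1792 - 32 = -1824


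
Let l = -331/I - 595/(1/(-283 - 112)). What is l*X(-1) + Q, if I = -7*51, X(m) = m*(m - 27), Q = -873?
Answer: 335572501/51 ≈ 6.5799e+6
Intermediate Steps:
X(m) = m*(-27 + m)
I = -357
l = 83904256/357 (l = -331/(-357) - 595/(1/(-283 - 112)) = -331*(-1/357) - 595/(1/(-395)) = 331/357 - 595/(-1/395) = 331/357 - 595*(-395) = 331/357 + 235025 = 83904256/357 ≈ 2.3503e+5)
l*X(-1) + Q = 83904256*(-(-27 - 1))/357 - 873 = 83904256*(-1*(-28))/357 - 873 = (83904256/357)*28 - 873 = 335617024/51 - 873 = 335572501/51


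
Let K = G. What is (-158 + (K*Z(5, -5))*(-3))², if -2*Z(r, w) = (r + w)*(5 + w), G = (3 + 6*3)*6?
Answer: 24964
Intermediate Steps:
G = 126 (G = (3 + 18)*6 = 21*6 = 126)
Z(r, w) = -(5 + w)*(r + w)/2 (Z(r, w) = -(r + w)*(5 + w)/2 = -(5 + w)*(r + w)/2)
K = 126
(-158 + (K*Z(5, -5))*(-3))² = (-158 + (126*(-5/2*5 - 5/2*(-5) - ½*(-5)² - ½*5*(-5)))*(-3))² = (-158 + (126*(-25/2 + 25/2 - ½*25 + 25/2))*(-3))² = (-158 + (126*(-25/2 + 25/2 - 25/2 + 25/2))*(-3))² = (-158 + (126*0)*(-3))² = (-158 + 0*(-3))² = (-158 + 0)² = (-158)² = 24964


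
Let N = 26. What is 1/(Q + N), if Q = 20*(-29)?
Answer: -1/554 ≈ -0.0018051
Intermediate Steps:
Q = -580
1/(Q + N) = 1/(-580 + 26) = 1/(-554) = -1/554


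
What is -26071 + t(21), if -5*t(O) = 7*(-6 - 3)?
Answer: -130292/5 ≈ -26058.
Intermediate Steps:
t(O) = 63/5 (t(O) = -7*(-6 - 3)/5 = -7*(-9)/5 = -1/5*(-63) = 63/5)
-26071 + t(21) = -26071 + 63/5 = -130292/5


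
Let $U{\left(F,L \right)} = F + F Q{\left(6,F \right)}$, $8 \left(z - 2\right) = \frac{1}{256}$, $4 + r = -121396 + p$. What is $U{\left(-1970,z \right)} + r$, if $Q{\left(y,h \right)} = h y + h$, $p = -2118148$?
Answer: $24924782$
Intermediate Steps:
$Q{\left(y,h \right)} = h + h y$
$r = -2239548$ ($r = -4 - 2239544 = -2239548$)
$z = \frac{4097}{2048}$ ($z = 2 + \frac{1}{8 \cdot 256} = 2 + \frac{1}{8} \cdot \frac{1}{256} = 2 + \frac{1}{2048} = \frac{4097}{2048} \approx 2.0005$)
$U{\left(F,L \right)} = F + 7 F^{2}$ ($U{\left(F,L \right)} = F + F F \left(1 + 6\right) = F + F F 7 = F + F 7 F = F + 7 F^{2}$)
$U{\left(-1970,z \right)} + r = - 1970 \left(1 + 7 \left(-1970\right)\right) - 2239548 = - 1970 \left(1 - 13790\right) - 2239548 = \left(-1970\right) \left(-13789\right) - 2239548 = 27164330 - 2239548 = 24924782$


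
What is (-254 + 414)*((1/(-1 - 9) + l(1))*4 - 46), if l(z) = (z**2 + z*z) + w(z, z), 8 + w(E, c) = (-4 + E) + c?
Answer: -12544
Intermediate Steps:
w(E, c) = -12 + E + c (w(E, c) = -8 + ((-4 + E) + c) = -8 + (-4 + E + c) = -12 + E + c)
l(z) = -12 + 2*z + 2*z**2 (l(z) = (z**2 + z*z) + (-12 + z + z) = (z**2 + z**2) + (-12 + 2*z) = 2*z**2 + (-12 + 2*z) = -12 + 2*z + 2*z**2)
(-254 + 414)*((1/(-1 - 9) + l(1))*4 - 46) = (-254 + 414)*((1/(-1 - 9) + (-12 + 2*1 + 2*1**2))*4 - 46) = 160*((1/(-10) + (-12 + 2 + 2*1))*4 - 46) = 160*((-1/10 + (-12 + 2 + 2))*4 - 46) = 160*((-1/10 - 8)*4 - 46) = 160*(-81/10*4 - 46) = 160*(-162/5 - 46) = 160*(-392/5) = -12544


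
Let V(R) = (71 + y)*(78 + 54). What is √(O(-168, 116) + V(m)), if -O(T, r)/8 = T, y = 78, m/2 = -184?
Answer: 2*√5253 ≈ 144.96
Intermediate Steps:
m = -368 (m = 2*(-184) = -368)
O(T, r) = -8*T
V(R) = 19668 (V(R) = (71 + 78)*(78 + 54) = 149*132 = 19668)
√(O(-168, 116) + V(m)) = √(-8*(-168) + 19668) = √(1344 + 19668) = √21012 = 2*√5253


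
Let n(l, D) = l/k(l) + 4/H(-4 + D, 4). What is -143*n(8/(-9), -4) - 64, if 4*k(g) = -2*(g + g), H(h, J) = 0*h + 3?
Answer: -335/3 ≈ -111.67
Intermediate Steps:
H(h, J) = 3 (H(h, J) = 0 + 3 = 3)
k(g) = -g (k(g) = (-2*(g + g))/4 = (-4*g)/4 = -g)
n(l, D) = ⅓ (n(l, D) = l/((-l)) + 4/3 = l*(-1/l) + 4*(⅓) = -1 + 4/3 = ⅓)
-143*n(8/(-9), -4) - 64 = -143*⅓ - 64 = -143/3 - 64 = -335/3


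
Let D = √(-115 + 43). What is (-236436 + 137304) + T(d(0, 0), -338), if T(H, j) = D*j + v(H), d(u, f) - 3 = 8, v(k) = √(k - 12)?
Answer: -99132 + I - 2028*I*√2 ≈ -99132.0 - 2867.0*I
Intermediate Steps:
v(k) = √(-12 + k)
d(u, f) = 11 (d(u, f) = 3 + 8 = 11)
D = 6*I*√2 (D = √(-72) = 6*I*√2 ≈ 8.4853*I)
T(H, j) = √(-12 + H) + 6*I*j*√2 (T(H, j) = (6*I*√2)*j + √(-12 + H) = 6*I*j*√2 + √(-12 + H) = √(-12 + H) + 6*I*j*√2)
(-236436 + 137304) + T(d(0, 0), -338) = (-236436 + 137304) + (√(-12 + 11) + 6*I*(-338)*√2) = -99132 + (√(-1) - 2028*I*√2) = -99132 + (I - 2028*I*√2) = -99132 + I - 2028*I*√2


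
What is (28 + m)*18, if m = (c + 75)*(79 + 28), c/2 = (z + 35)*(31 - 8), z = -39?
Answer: -209430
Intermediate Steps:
c = -184 (c = 2*((-39 + 35)*(31 - 8)) = 2*(-4*23) = 2*(-92) = -184)
m = -11663 (m = (-184 + 75)*(79 + 28) = -109*107 = -11663)
(28 + m)*18 = (28 - 11663)*18 = -11635*18 = -209430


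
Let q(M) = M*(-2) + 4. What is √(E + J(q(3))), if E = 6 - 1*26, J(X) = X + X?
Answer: 2*I*√6 ≈ 4.899*I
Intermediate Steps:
q(M) = 4 - 2*M (q(M) = -2*M + 4 = 4 - 2*M)
J(X) = 2*X
E = -20 (E = 6 - 26 = -20)
√(E + J(q(3))) = √(-20 + 2*(4 - 2*3)) = √(-20 + 2*(4 - 6)) = √(-20 + 2*(-2)) = √(-20 - 4) = √(-24) = 2*I*√6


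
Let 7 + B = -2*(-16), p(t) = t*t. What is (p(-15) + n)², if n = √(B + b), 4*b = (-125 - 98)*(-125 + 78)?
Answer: (450 + √10581)²/4 ≈ 76415.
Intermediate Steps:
p(t) = t²
b = 10481/4 (b = ((-125 - 98)*(-125 + 78))/4 = (-223*(-47))/4 = (¼)*10481 = 10481/4 ≈ 2620.3)
B = 25 (B = -7 - 2*(-16) = -7 + 32 = 25)
n = √10581/2 (n = √(25 + 10481/4) = √(10581/4) = √10581/2 ≈ 51.432)
(p(-15) + n)² = ((-15)² + √10581/2)² = (225 + √10581/2)²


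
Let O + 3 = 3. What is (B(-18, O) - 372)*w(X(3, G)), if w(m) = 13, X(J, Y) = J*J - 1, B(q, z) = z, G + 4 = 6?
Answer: -4836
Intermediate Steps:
G = 2 (G = -4 + 6 = 2)
O = 0 (O = -3 + 3 = 0)
X(J, Y) = -1 + J² (X(J, Y) = J² - 1 = -1 + J²)
(B(-18, O) - 372)*w(X(3, G)) = (0 - 372)*13 = -372*13 = -4836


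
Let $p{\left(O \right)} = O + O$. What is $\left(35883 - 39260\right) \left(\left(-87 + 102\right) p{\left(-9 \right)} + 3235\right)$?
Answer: $-10012805$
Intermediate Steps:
$p{\left(O \right)} = 2 O$
$\left(35883 - 39260\right) \left(\left(-87 + 102\right) p{\left(-9 \right)} + 3235\right) = \left(35883 - 39260\right) \left(\left(-87 + 102\right) 2 \left(-9\right) + 3235\right) = - 3377 \left(15 \left(-18\right) + 3235\right) = - 3377 \left(-270 + 3235\right) = \left(-3377\right) 2965 = -10012805$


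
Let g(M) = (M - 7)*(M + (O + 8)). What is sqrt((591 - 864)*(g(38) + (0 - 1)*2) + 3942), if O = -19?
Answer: I*sqrt(224013) ≈ 473.3*I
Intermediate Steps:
g(M) = (-11 + M)*(-7 + M) (g(M) = (M - 7)*(M + (-19 + 8)) = (-7 + M)*(M - 11) = (-7 + M)*(-11 + M) = (-11 + M)*(-7 + M))
sqrt((591 - 864)*(g(38) + (0 - 1)*2) + 3942) = sqrt((591 - 864)*((77 + 38**2 - 18*38) + (0 - 1)*2) + 3942) = sqrt(-273*((77 + 1444 - 684) - 1*2) + 3942) = sqrt(-273*(837 - 2) + 3942) = sqrt(-273*835 + 3942) = sqrt(-227955 + 3942) = sqrt(-224013) = I*sqrt(224013)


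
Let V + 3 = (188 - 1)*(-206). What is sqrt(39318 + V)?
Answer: sqrt(793) ≈ 28.160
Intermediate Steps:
V = -38525 (V = -3 + (188 - 1)*(-206) = -3 + 187*(-206) = -3 - 38522 = -38525)
sqrt(39318 + V) = sqrt(39318 - 38525) = sqrt(793)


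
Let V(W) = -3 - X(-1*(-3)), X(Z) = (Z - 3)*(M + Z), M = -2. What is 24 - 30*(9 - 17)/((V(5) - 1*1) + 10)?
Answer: 64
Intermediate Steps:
X(Z) = (-3 + Z)*(-2 + Z) (X(Z) = (Z - 3)*(-2 + Z) = (-3 + Z)*(-2 + Z))
V(W) = -3 (V(W) = -3 - (6 + (-1*(-3))² - (-5)*(-3)) = -3 - (6 + 3² - 5*3) = -3 - (6 + 9 - 15) = -3 - 1*0 = -3 + 0 = -3)
24 - 30*(9 - 17)/((V(5) - 1*1) + 10) = 24 - 30*(9 - 17)/((-3 - 1*1) + 10) = 24 - (-240)/((-3 - 1) + 10) = 24 - (-240)/(-4 + 10) = 24 - (-240)/6 = 24 - 30*(-4/3) = 24 + 40 = 64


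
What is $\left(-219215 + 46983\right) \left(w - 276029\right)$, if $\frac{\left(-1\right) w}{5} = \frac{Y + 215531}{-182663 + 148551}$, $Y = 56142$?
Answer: $\frac{202685693728107}{4264} \approx 4.7534 \cdot 10^{10}$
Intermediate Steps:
$w = \frac{1358365}{34112}$ ($w = - 5 \frac{56142 + 215531}{-182663 + 148551} = - 5 \frac{271673}{-34112} = - 5 \cdot 271673 \left(- \frac{1}{34112}\right) = \left(-5\right) \left(- \frac{271673}{34112}\right) = \frac{1358365}{34112} \approx 39.821$)
$\left(-219215 + 46983\right) \left(w - 276029\right) = \left(-219215 + 46983\right) \left(\frac{1358365}{34112} - 276029\right) = - 172232 \left(\frac{1358365}{34112} - 276029\right) = \left(-172232\right) \left(- \frac{9414542883}{34112}\right) = \frac{202685693728107}{4264}$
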